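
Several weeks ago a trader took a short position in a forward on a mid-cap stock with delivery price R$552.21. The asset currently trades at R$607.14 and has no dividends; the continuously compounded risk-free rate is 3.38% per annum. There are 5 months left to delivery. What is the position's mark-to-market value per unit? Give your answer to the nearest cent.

-R$62.65

Current fair forward for the remaining 5 months: F = S·e^(r·T), r = 0.0338
F = 607.14 · e^(0.0338 × 5/12) = 607.14 × 1.014183 = 615.7511
Value of long forward = (F − K)·e^(−rT) = (615.7511 − 552.21) · e^(−0.0338·5/12)
= 63.5411 × 0.986015 = 62.65
Short position value = −(long value) = -R$62.65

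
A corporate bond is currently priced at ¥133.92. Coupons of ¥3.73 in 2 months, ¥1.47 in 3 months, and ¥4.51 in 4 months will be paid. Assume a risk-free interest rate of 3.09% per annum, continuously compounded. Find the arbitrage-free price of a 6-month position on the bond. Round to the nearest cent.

PV(coupons) I = 3.73·e^(−0.0309·2/12) + 1.47·e^(−0.0309·3/12) + 4.51·e^(−0.0309·4/12)
I = 3.7108 + 1.4587 + 4.4638 = 9.6333
F = (S − I)·e^(rT) = (133.92 − 9.6333) · e^(0.0309·6/12)
= 124.2867 · e^0.015450 = 124.2867 × 1.015570 = ¥126.22

¥126.22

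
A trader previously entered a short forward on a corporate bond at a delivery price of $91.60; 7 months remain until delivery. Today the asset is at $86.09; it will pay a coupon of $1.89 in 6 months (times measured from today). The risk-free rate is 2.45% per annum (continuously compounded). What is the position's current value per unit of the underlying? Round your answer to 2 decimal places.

PV(remaining coupons) I = 1.89·e^(−0.0245·6/12) = 1.8670
Current forward F = (S − I)·e^(rT) = (86.09 − 1.8670)·e^(0.0245·7/12) = 84.2230 × 1.014394 = 85.4353
Value (long) = (F − K)·e^(−rT) = (85.4353 − 91.60) × 0.985810 = -6.0772
Short position value = −(long value) = $6.08

$6.08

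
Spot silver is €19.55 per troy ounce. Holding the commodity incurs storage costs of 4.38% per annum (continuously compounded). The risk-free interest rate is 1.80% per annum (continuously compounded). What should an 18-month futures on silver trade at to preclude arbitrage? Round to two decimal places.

€21.45 per troy ounce

Net carry = r + u − y = 0.0180 + 0.0438 − 0.0000 = 0.0618
F = S·e^((r+u−y)T) = 19.55 · e^(0.0618 × 18/12) = 19.55 · e^0.092700
= 19.55 × 1.097133 = €21.45 per troy ounce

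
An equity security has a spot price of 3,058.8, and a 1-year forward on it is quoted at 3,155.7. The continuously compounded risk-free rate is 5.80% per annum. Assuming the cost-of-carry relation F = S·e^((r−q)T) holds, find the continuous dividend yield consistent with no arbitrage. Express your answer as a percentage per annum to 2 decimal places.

2.68%

From F = S·e^((r−q)T): (r − q) = ln(F/S)/T
ln(3155.7/3058.8) = ln(1.031679) = 0.031188
(r − q) = 0.031188 / (1) = 0.031188
q = r − ln(F/S)/T = 0.0580 − 0.031188 = 0.026812
q = 2.68%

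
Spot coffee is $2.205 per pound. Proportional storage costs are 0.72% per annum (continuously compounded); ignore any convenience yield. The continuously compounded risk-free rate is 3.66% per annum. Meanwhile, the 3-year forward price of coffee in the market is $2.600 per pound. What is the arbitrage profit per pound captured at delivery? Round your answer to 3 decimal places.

$0.085 per pound

Fair forward: F* = S·e^(carry·T), with carry = (r + u) = 0.0366 + 0.0072 = 0.0438
F* = 2.205 · e^(0.0438 × 3) = 2.205 · e^0.131400 = 2.205 × 1.140424 = $2.5146
Market $2.600 > fair $2.5146: forward overpriced → cash-and-carry (buy spot, short the forward).
At maturity, profit = |F_mkt − F*| = |2.600 − 2.5146| = $0.085 per pound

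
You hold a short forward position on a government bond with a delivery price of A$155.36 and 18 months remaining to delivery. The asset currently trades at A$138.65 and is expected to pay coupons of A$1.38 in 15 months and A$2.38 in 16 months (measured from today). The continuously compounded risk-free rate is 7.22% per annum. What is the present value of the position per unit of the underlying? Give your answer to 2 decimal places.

PV(remaining coupons) I = 1.38·e^(−0.0722·15/12) + 2.38·e^(−0.0722·16/12) = 3.4225
Current forward F = (S − I)·e^(rT) = (138.65 − 3.4225)·e^(0.0722·18/12) = 135.2275 × 1.114382 = 150.6951
Value (long) = (F − K)·e^(−rT) = (150.6951 − 155.36) × 0.897358 = -4.1861
Short position value = −(long value) = A$4.19

A$4.19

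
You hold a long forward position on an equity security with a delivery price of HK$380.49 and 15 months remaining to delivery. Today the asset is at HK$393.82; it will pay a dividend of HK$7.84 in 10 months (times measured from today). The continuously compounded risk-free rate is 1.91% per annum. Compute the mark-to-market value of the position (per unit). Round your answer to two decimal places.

PV(remaining dividends) I = 7.84·e^(−0.0191·10/12) = 7.7162
Current forward F = (S − I)·e^(rT) = (393.82 − 7.7162)·e^(0.0191·15/12) = 386.1038 × 1.024162 = 395.4328
Value (long) = (F − K)·e^(−rT) = (395.4328 − 380.49) × 0.976408 = 14.5903
Value = HK$14.59

HK$14.59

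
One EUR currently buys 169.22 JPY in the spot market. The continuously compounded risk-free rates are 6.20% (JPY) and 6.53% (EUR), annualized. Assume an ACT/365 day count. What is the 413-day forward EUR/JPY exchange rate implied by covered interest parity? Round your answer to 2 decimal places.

F = S·e^((r_JPY − r_EUR)T) = 169.22 · e^((0.0620 − 0.0653) × 413/365)
= 169.22 · e^-0.003734 = 169.22 × 0.996273
F = 168.59 JPY per EUR

168.59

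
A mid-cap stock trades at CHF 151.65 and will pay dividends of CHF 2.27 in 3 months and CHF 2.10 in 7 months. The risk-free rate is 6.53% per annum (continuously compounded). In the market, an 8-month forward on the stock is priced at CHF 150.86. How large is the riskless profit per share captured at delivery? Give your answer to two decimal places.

PV(dividends) I = 2.27·e^(−0.0653·3/12) + 2.10·e^(−0.0653·7/12) = 4.2548
Fair forward F* = (S − I)·e^(rT) = (151.65 − 4.2548)·e^0.043533 = 147.3952 × 1.044494 = 153.9534
Market CHF 150.86 < fair 153.9534: forward underpriced → reverse cash-and-carry (short the stock, invest proceeds at r, pay the dividends, go long the forward).
Profit at T = |F_mkt − F*| = |150.86 − 153.9534| = CHF 3.09 per share

CHF 3.09 per share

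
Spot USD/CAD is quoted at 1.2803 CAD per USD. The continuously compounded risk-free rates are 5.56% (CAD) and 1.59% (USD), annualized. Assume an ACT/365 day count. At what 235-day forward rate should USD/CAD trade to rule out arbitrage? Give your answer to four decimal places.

1.3134

F = S·e^((r_CAD − r_USD)T) = 1.2803 · e^((0.0556 − 0.0159) × 235/365)
= 1.2803 · e^0.025560 = 1.2803 × 1.025889
F = 1.3134 CAD per USD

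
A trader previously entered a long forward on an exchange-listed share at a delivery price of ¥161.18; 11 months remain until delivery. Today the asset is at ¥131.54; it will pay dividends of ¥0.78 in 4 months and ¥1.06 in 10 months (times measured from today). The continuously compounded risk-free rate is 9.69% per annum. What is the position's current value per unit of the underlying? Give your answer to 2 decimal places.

PV(remaining dividends) I = 0.78·e^(−0.0969·4/12) + 1.06·e^(−0.0969·10/12) = 1.7330
Current forward F = (S − I)·e^(rT) = (131.54 − 1.7330)·e^(0.0969·11/12) = 129.8070 × 1.092889 = 141.8646
Value (long) = (F − K)·e^(−rT) = (141.8646 − 161.18) × 0.915006 = -17.6737
Value = -¥17.67

-¥17.67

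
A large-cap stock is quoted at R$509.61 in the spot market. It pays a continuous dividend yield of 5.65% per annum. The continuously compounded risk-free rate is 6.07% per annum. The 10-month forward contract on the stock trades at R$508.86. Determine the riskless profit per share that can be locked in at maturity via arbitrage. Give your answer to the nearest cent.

R$2.54 per share

Fair forward: F* = S·e^(carry·T), with carry = (r − q) = 0.0607 − 0.0565 = 0.0042
F* = 509.61 · e^(0.0042 × 10/12) = 509.61 · e^0.003500 = 509.61 × 1.003506 = R$511.3967
Market R$508.86 < fair R$511.3967: forward underpriced → reverse cash-and-carry (short spot, go long the forward).
At maturity, profit = |F_mkt − F*| = |508.86 − 511.3967| = R$2.54 per share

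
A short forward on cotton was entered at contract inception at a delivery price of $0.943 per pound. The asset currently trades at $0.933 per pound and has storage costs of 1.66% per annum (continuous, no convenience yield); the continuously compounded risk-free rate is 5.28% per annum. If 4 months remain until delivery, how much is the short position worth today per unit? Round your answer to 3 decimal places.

-$0.012 per pound

Current fair forward for the remaining 4 months: F = S·e^((r + u)·T), (r + u) = 0.0528 + 0.0166 = 0.0694
F = 0.933 · e^(0.0694 × 4/12) = 0.933 × 1.023403 = 0.9548
Value of long forward = (F − K)·e^(−rT) = (0.9548 − 0.943) · e^(−0.0528·4/12)
= 0.0118 × 0.982554 = 0.012
Short position value = −(long value) = -$0.012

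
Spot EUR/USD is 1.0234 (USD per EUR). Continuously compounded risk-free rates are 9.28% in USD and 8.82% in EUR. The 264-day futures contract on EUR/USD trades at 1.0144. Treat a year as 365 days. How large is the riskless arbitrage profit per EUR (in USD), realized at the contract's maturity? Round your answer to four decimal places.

0.0124 per EUR (in USD)

Fair futures: F* = S·e^(carry·T), with carry = (r_USD − r_EUR) = 0.0928 − 0.0882 = 0.0046
F* = 1.0234 · e^(0.0046 × 264/365) = 1.0234 · e^0.003327 = 1.0234 × 1.003333 = 1.0268
Market 1.0144 < fair 1.0268: forward underpriced → reverse cash-and-carry (short spot, go long the forward).
At maturity, profit = |F_mkt − F*| = |1.0144 − 1.0268| = 0.0124 per EUR (in USD)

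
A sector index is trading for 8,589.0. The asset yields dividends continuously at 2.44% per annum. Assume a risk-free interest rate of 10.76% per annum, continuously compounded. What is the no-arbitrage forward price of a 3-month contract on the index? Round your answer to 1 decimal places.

F = S·e^((r − q)T) = 8589.0 · e^((0.1076 − 0.0244) × 3/12)
= 8589.0 · e^0.020800 = 8589.0 × 1.021018
F = 8,769.5

8,769.5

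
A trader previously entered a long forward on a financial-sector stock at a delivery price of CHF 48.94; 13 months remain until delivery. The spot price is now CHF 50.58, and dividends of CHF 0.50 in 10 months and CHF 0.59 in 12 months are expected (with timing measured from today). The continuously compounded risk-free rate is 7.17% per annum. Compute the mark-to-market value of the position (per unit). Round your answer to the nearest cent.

CHF 4.28

PV(remaining dividends) I = 0.50·e^(−0.0717·10/12) + 0.59·e^(−0.0717·12/12) = 1.0202
Current forward F = (S − I)·e^(rT) = (50.58 − 1.0202)·e^(0.0717·13/12) = 49.5598 × 1.080771 = 53.5628
Value (long) = (F − K)·e^(−rT) = (53.5628 − 48.94) × 0.925265 = 4.2773
Value = CHF 4.28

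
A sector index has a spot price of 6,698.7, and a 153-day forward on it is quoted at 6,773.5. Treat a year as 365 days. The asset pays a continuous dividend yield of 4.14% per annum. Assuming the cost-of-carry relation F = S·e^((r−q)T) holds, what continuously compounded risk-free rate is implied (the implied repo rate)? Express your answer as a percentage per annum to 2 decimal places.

6.79%

From F = S·e^((r−q)T): (r − q) = ln(F/S)/T
ln(6773.5/6698.7) = ln(1.011166) = 0.011104
(r − q) = 0.011104 / (153/365) = 0.026490
r = ln(F/S)/T + q = 0.026490 + 0.0414 = 0.067890
r = 6.79%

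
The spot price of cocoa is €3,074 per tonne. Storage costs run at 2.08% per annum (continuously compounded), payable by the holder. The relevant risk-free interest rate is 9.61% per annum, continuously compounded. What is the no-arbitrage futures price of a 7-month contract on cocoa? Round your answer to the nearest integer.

Net carry = r + u − y = 0.0961 + 0.0208 − 0.0000 = 0.1169
F = S·e^((r+u−y)T) = 3074 · e^(0.1169 × 7/12) = 3074 · e^0.068192
= 3074 × 1.070571 = €3,291 per tonne

€3,291 per tonne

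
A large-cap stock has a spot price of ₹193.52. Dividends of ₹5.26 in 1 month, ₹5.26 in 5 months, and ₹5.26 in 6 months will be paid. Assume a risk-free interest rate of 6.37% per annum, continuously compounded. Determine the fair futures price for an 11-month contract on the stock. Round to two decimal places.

₹188.78

PV(dividends) I = 5.26·e^(−0.0637·1/12) + 5.26·e^(−0.0637·5/12) + 5.26·e^(−0.0637·6/12)
I = 5.2322 + 5.1222 + 5.0951 = 15.4495
F = (S − I)·e^(rT) = (193.52 − 15.4495) · e^(0.0637·11/12)
= 178.0705 · e^0.058392 = 178.0705 × 1.060130 = ₹188.78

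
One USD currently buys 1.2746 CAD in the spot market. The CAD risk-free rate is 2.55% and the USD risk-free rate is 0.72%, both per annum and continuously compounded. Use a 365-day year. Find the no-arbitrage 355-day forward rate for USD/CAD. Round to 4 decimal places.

1.2975

F = S·e^((r_CAD − r_USD)T) = 1.2746 · e^((0.0255 − 0.0072) × 355/365)
= 1.2746 · e^0.017799 = 1.2746 × 1.017958
F = 1.2975 CAD per USD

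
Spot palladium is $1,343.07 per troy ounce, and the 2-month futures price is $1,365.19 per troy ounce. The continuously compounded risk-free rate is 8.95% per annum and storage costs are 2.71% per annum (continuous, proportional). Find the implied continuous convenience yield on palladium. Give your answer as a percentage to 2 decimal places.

1.86%

F = S·e^((r+u−y)T) ⇒ (r+u−y) = ln(F/S)/T
ln(1365.19/1343.07) = 0.016336; /T ⇒ 0.098016
y = r + u − ln(F/S)/T = 0.0895 + 0.0271 − 0.098016 = 0.018584
y = 1.86%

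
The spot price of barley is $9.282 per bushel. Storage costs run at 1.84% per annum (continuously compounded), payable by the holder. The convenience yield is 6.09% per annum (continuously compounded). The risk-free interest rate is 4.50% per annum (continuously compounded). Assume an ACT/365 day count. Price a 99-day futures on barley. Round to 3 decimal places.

Net carry = r + u − y = 0.0450 + 0.0184 − 0.0609 = 0.0025
F = S·e^((r+u−y)T) = 9.282 · e^(0.0025 × 99/365) = 9.282 · e^0.000678
= 9.282 × 1.000678 = $9.288 per bushel

$9.288 per bushel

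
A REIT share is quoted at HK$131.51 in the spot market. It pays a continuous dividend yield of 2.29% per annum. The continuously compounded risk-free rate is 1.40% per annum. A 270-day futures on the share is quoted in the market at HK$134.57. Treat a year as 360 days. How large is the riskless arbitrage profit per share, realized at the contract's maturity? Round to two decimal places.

Fair futures: F* = S·e^(carry·T), with carry = (r − q) = 0.0140 − 0.0229 = -0.0089
F* = 131.51 · e^(-0.0089 × 270/360) = 131.51 · e^-0.006675 = 131.51 × 0.993347 = HK$130.6351
Market HK$134.57 > fair HK$130.6351: forward overpriced → cash-and-carry (buy spot, short the forward).
At maturity, profit = |F_mkt − F*| = |134.57 − 130.6351| = HK$3.93 per share

HK$3.93 per share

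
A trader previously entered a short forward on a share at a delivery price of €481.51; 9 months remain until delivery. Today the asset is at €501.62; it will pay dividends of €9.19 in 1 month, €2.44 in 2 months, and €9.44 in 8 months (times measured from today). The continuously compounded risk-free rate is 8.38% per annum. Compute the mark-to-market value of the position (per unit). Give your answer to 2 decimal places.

PV(remaining dividends) I = 9.19·e^(−0.0838·1/12) + 2.44·e^(−0.0838·2/12) + 9.44·e^(−0.0838·8/12) = 20.4593
Current forward F = (S − I)·e^(rT) = (501.62 − 20.4593)·e^(0.0838·9/12) = 481.1607 × 1.064867 = 512.3722
Value (long) = (F − K)·e^(−rT) = (512.3722 − 481.51) × 0.939084 = 28.9822
Short position value = −(long value) = -€28.98

-€28.98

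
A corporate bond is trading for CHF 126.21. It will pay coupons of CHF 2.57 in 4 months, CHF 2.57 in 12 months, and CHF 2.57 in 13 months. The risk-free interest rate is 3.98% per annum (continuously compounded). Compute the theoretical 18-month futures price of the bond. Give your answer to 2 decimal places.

CHF 126.05

PV(coupons) I = 2.57·e^(−0.0398·4/12) + 2.57·e^(−0.0398·12/12) + 2.57·e^(−0.0398·13/12)
I = 2.5361 + 2.4697 + 2.4615 = 7.4673
F = (S − I)·e^(rT) = (126.21 − 7.4673) · e^(0.0398·18/12)
= 118.7427 · e^0.059700 = 118.7427 × 1.061518 = CHF 126.05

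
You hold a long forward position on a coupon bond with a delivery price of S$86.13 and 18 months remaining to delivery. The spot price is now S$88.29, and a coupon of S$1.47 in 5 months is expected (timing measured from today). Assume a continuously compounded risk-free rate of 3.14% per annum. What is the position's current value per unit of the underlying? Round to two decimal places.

PV(remaining coupons) I = 1.47·e^(−0.0314·5/12) = 1.4509
Current forward F = (S − I)·e^(rT) = (88.29 − 1.4509)·e^(0.0314·18/12) = 86.8391 × 1.048227 = 91.0271
Value (long) = (F − K)·e^(−rT) = (91.0271 − 86.13) × 0.953992 = 4.6718
Value = S$4.67

S$4.67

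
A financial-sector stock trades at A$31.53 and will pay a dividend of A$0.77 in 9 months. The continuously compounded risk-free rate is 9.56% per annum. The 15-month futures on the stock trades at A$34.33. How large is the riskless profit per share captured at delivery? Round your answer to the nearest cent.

A$0.39 per share

PV(dividends) I = 0.77·e^(−0.0956·9/12) = 0.7167
Fair futures F* = (S − I)·e^(rT) = (31.53 − 0.7167)·e^0.119500 = 30.8133 × 1.126933 = 34.7245
Market A$34.33 < fair 34.7245: forward underpriced → reverse cash-and-carry (short the stock, invest proceeds at r, pay the dividends, go long the forward).
Profit at T = |F_mkt − F*| = |34.33 − 34.7245| = A$0.39 per share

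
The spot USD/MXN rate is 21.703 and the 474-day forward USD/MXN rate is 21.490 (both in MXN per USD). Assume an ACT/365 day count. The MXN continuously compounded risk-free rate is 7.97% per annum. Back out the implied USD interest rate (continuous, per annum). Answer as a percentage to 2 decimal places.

8.73%

F = S·e^((r_MXN − r_USD)T) ⇒ r_USD = r_MXN − ln(F/S)/T
ln(21.490/21.703) = -0.009863; /(474/365) = -0.007595
r_USD = 0.0797 + 0.007595 = 0.087295
r_USD = 8.73%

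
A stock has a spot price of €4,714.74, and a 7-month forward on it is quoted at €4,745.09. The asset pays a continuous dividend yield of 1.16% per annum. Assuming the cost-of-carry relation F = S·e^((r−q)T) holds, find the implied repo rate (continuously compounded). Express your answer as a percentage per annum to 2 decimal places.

From F = S·e^((r−q)T): (r − q) = ln(F/S)/T
ln(4745.09/4714.74) = ln(1.006437) = 0.006416
(r − q) = 0.006416 / (7/12) = 0.010999
r = ln(F/S)/T + q = 0.010999 + 0.0116 = 0.022599
r = 2.26%

2.26%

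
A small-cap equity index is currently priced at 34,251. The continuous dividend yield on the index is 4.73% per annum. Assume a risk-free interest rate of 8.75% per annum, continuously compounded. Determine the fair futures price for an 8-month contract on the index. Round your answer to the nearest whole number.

F = S·e^((r − q)T) = 34251 · e^((0.0875 − 0.0473) × 8/12)
= 34251 · e^0.026800 = 34251 × 1.027162
F = 35,181

35,181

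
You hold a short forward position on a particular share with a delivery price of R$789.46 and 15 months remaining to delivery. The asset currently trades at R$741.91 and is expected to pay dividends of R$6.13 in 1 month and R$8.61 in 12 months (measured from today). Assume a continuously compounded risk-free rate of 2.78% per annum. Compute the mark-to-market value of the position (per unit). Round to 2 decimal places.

R$35.08

PV(remaining dividends) I = 6.13·e^(−0.0278·1/12) + 8.61·e^(−0.0278·12/12) = 14.4898
Current forward F = (S − I)·e^(rT) = (741.91 − 14.4898)·e^(0.0278·15/12) = 727.4202 × 1.035361 = 753.1425
Value (long) = (F − K)·e^(−rT) = (753.1425 − 789.46) × 0.965847 = -35.0771
Short position value = −(long value) = R$35.08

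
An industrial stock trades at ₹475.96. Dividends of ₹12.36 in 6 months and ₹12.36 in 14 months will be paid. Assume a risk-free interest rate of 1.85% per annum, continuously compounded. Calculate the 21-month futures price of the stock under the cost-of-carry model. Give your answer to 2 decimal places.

₹466.48

PV(dividends) I = 12.36·e^(−0.0185·6/12) + 12.36·e^(−0.0185·14/12)
I = 12.2462 + 12.0961 = 24.3423
F = (S − I)·e^(rT) = (475.96 − 24.3423) · e^(0.0185·21/12)
= 451.6177 · e^0.032375 = 451.6177 × 1.032905 = ₹466.48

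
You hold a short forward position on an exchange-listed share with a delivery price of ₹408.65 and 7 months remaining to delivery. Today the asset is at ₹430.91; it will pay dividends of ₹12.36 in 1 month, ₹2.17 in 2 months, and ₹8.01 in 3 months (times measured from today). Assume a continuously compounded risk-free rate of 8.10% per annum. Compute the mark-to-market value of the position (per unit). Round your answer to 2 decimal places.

PV(remaining dividends) I = 12.36·e^(−0.0810·1/12) + 2.17·e^(−0.0810·2/12) + 8.01·e^(−0.0810·3/12) = 22.2672
Current forward F = (S − I)·e^(rT) = (430.91 − 22.2672)·e^(0.0810·7/12) = 408.6428 × 1.048384 = 428.4146
Value (long) = (F − K)·e^(−rT) = (428.4146 − 408.65) × 0.953849 = 18.8524
Short position value = −(long value) = -₹18.85

-₹18.85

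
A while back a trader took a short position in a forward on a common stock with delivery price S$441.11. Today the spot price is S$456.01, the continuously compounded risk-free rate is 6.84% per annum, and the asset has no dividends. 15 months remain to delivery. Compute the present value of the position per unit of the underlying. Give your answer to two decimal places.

-S$51.05

Current fair forward for the remaining 15 months: F = S·e^(r·T), r = 0.0684
F = 456.01 · e^(0.0684 × 15/12) = 456.01 × 1.089262 = 496.7144
Value of long forward = (F − K)·e^(−rT) = (496.7144 − 441.11) · e^(−0.0684·15/12)
= 55.6044 × 0.918053 = 51.05
Short position value = −(long value) = -S$51.05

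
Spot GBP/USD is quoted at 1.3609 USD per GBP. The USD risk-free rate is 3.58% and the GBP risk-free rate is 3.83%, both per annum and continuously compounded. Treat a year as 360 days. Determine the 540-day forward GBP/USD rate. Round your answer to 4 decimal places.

1.3558

F = S·e^((r_USD − r_GBP)T) = 1.3609 · e^((0.0358 − 0.0383) × 540/360)
= 1.3609 · e^-0.003750 = 1.3609 × 0.996257
F = 1.3558 USD per GBP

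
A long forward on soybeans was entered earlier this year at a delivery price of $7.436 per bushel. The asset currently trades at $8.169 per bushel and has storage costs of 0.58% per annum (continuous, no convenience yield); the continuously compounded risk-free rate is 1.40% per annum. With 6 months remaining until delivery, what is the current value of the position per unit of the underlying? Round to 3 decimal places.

$0.809 per bushel

Current fair forward for the remaining 6 months: F = S·e^((r + u)·T), (r + u) = 0.0140 + 0.0058 = 0.0198
F = 8.169 · e^(0.0198 × 6/12) = 8.169 × 1.009949 = 8.2503
Value of long forward = (F − K)·e^(−rT) = (8.2503 − 7.436) · e^(−0.0140·6/12)
= 0.8143 × 0.993024 = 0.809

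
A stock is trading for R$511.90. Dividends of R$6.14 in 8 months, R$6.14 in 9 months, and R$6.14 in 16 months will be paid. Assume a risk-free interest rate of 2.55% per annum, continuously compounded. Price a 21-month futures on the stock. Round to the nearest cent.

R$516.44

PV(dividends) I = 6.14·e^(−0.0255·8/12) + 6.14·e^(−0.0255·9/12) + 6.14·e^(−0.0255·16/12)
I = 6.0365 + 6.0237 + 5.9347 = 17.9949
F = (S − I)·e^(rT) = (511.90 − 17.9949) · e^(0.0255·21/12)
= 493.9051 · e^0.044625 = 493.9051 × 1.045636 = R$516.44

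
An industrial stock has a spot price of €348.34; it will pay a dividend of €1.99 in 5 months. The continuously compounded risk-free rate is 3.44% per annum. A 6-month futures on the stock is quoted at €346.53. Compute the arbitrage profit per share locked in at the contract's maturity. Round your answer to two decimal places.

€5.86 per share

PV(dividends) I = 1.99·e^(−0.0344·5/12) = 1.9617
Fair futures F* = (S − I)·e^(rT) = (348.34 − 1.9617)·e^0.017200 = 346.3783 × 1.017349 = 352.3876
Market €346.53 < fair 352.3876: forward underpriced → reverse cash-and-carry (short the stock, invest proceeds at r, pay the dividends, go long the forward).
Profit at T = |F_mkt − F*| = |346.53 − 352.3876| = €5.86 per share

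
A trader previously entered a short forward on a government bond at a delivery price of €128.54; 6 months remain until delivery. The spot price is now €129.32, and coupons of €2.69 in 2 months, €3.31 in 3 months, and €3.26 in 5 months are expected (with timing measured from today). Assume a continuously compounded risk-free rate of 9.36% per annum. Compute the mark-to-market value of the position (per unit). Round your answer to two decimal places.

PV(remaining coupons) I = 2.69·e^(−0.0936·2/12) + 3.31·e^(−0.0936·3/12) + 3.26·e^(−0.0936·5/12) = 9.0171
Current forward F = (S − I)·e^(rT) = (129.32 − 9.0171)·e^(0.0936·6/12) = 120.3029 × 1.047912 = 126.0669
Value (long) = (F − K)·e^(−rT) = (126.0669 − 128.54) × 0.954278 = -2.3600
Short position value = −(long value) = €2.36

€2.36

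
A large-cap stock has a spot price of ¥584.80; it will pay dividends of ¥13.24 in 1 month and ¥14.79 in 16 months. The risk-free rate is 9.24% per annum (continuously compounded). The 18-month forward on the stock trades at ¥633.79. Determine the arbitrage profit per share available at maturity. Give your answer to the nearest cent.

PV(dividends) I = 13.24·e^(−0.0924·1/12) + 14.79·e^(−0.0924·16/12) = 26.2141
Fair forward F* = (S − I)·e^(rT) = (584.80 − 26.2141)·e^0.138600 = 558.5859 × 1.148665 = 641.6281
Market ¥633.79 < fair 641.6281: forward underpriced → reverse cash-and-carry (short the stock, invest proceeds at r, pay the dividends, go long the forward).
Profit at T = |F_mkt − F*| = |633.79 − 641.6281| = ¥7.84 per share

¥7.84 per share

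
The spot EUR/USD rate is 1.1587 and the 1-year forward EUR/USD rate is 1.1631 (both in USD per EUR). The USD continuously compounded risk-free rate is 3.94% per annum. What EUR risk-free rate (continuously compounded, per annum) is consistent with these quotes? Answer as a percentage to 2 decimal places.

F = S·e^((r_USD − r_EUR)T) ⇒ r_EUR = r_USD − ln(F/S)/T
ln(1.1631/1.1587) = 0.003790; /(1) = 0.003790
r_EUR = 0.0394 − 0.003790 = 0.035610
r_EUR = 3.56%

3.56%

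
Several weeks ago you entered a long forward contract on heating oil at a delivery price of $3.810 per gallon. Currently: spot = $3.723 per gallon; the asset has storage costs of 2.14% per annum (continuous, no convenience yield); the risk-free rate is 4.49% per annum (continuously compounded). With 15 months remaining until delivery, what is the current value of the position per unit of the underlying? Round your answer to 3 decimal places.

$0.222 per gallon

Current fair forward for the remaining 15 months: F = S·e^((r + u)·T), (r + u) = 0.0449 + 0.0214 = 0.0663
F = 3.723 · e^(0.0663 × 15/12) = 3.723 × 1.086406 = 4.0447
Value of long forward = (F − K)·e^(−rT) = (4.0447 − 3.810) · e^(−0.0449·15/12)
= 0.2347 × 0.945421 = 0.222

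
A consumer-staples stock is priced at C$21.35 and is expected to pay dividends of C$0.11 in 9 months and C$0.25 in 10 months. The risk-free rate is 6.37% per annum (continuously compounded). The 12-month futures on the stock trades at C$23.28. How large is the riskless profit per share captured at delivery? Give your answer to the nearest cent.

C$0.89 per share

PV(dividends) I = 0.11·e^(−0.0637·9/12) + 0.25·e^(−0.0637·10/12) = 0.3419
Fair futures F* = (S − I)·e^(rT) = (21.35 − 0.3419)·e^0.063700 = 21.0081 × 1.065773 = 22.3899
Market C$23.28 > fair 22.3899: forward overpriced → cash-and-carry (borrow at r, buy the stock and collect the dividends, short the forward).
Profit at T = |F_mkt − F*| = |23.28 − 22.3899| = C$0.89 per share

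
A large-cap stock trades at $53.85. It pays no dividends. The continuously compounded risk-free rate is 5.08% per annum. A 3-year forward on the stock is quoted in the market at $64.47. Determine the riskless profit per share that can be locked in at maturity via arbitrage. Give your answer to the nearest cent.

Fair forward: F* = S·e^(carry·T), with carry = r = 0.0508
F* = 53.85 · e^(0.0508 × 3) = 53.85 · e^0.152400 = 53.85 × 1.164626 = $62.7151
Market $64.47 > fair $62.7151: forward overpriced → cash-and-carry (buy spot, short the forward).
At maturity, profit = |F_mkt − F*| = |64.47 − 62.7151| = $1.75 per share

$1.75 per share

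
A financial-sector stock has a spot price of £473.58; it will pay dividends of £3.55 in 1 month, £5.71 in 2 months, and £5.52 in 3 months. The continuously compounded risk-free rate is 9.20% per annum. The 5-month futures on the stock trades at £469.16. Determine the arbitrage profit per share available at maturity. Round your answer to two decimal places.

PV(dividends) I = 3.55·e^(−0.0920·1/12) + 5.71·e^(−0.0920·2/12) + 5.52·e^(−0.0920·3/12) = 14.5405
Fair futures F* = (S − I)·e^(rT) = (473.58 − 14.5405)·e^0.038333 = 459.0395 × 1.039077 = 476.9774
Market £469.16 < fair 476.9774: forward underpriced → reverse cash-and-carry (short the stock, invest proceeds at r, pay the dividends, go long the forward).
Profit at T = |F_mkt − F*| = |469.16 − 476.9774| = £7.82 per share

£7.82 per share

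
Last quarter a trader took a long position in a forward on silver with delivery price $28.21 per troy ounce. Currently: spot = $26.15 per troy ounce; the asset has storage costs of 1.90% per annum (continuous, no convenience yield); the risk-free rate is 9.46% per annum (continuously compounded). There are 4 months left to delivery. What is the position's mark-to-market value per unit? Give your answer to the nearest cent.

-$1.02 per troy ounce

Current fair forward for the remaining 4 months: F = S·e^((r + u)·T), (r + u) = 0.0946 + 0.0190 = 0.1136
F = 26.15 · e^(0.1136 × 4/12) = 26.15 × 1.038593 = 27.1592
Value of long forward = (F − K)·e^(−rT) = (27.1592 − 28.21) · e^(−0.0946·4/12)
= -1.0508 × 0.968959 = -1.02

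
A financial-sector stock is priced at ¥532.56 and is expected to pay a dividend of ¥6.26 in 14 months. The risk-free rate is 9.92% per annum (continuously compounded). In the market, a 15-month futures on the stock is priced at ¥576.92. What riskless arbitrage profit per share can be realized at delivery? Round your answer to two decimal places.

¥19.63 per share

PV(dividends) I = 6.26·e^(−0.0992·14/12) = 5.5759
Fair futures F* = (S − I)·e^(rT) = (532.56 − 5.5759)·e^0.124000 = 526.9841 × 1.132016 = 596.5544
Market ¥576.92 < fair 596.5544: forward underpriced → reverse cash-and-carry (short the stock, invest proceeds at r, pay the dividends, go long the forward).
Profit at T = |F_mkt − F*| = |576.92 − 596.5544| = ¥19.63 per share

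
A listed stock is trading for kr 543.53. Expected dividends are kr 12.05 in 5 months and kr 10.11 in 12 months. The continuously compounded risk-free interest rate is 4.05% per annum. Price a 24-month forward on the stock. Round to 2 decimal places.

kr 566.01

PV(dividends) I = 12.05·e^(−0.0405·5/12) + 10.11·e^(−0.0405·12/12)
I = 11.8484 + 9.7087 = 21.5571
F = (S − I)·e^(rT) = (543.53 − 21.5571) · e^(0.0405·24/12)
= 521.9729 · e^0.081000 = 521.9729 × 1.084371 = kr 566.01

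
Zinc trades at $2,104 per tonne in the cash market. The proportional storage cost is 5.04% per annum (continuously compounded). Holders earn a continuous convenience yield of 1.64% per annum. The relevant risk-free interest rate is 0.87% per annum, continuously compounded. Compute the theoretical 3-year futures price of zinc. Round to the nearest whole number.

$2,392 per tonne

Net carry = r + u − y = 0.0087 + 0.0504 − 0.0164 = 0.0427
F = S·e^((r+u−y)T) = 2104 · e^(0.0427 × 3) = 2104 · e^0.128100
= 2104 × 1.136667 = $2,392 per tonne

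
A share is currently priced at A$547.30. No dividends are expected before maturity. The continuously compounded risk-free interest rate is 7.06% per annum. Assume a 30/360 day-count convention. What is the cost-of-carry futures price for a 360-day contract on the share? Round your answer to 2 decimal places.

A$587.34

F = S·e^(rT) = 547.30 · e^(0.0706 × 360/360)
= 547.30 · e^0.070600 = 547.30 × 1.073152
F = A$587.34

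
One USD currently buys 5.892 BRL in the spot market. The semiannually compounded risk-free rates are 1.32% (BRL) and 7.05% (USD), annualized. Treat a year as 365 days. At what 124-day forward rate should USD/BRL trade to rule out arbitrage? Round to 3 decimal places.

By covered interest parity, F = S · (1+r_BRL/2)^(2T) / (1+r_USD/2)^(2T)
= 5.892 × 1.004480 / 1.023817 = 5.892 × 0.981113
F = 5.781 BRL per USD

5.781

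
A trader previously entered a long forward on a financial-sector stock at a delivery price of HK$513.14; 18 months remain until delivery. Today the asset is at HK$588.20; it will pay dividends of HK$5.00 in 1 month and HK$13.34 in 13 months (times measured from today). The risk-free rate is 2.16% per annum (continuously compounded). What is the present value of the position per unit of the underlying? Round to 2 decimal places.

HK$73.40

PV(remaining dividends) I = 5.00·e^(−0.0216·1/12) + 13.34·e^(−0.0216·13/12) = 18.0225
Current forward F = (S − I)·e^(rT) = (588.20 − 18.0225)·e^(0.0216·18/12) = 570.1775 × 1.032931 = 588.9540
Value (long) = (F − K)·e^(−rT) = (588.9540 − 513.14) × 0.968119 = 73.3970
Value = HK$73.40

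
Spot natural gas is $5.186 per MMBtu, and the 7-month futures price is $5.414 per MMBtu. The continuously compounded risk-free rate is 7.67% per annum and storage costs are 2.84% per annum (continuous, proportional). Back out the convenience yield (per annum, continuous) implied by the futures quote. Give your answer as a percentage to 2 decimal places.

3.13%

F = S·e^((r+u−y)T) ⇒ (r+u−y) = ln(F/S)/T
ln(5.414/5.186) = 0.043026; /T ⇒ 0.073759
y = r + u − ln(F/S)/T = 0.0767 + 0.0284 − 0.073759 = 0.031341
y = 3.13%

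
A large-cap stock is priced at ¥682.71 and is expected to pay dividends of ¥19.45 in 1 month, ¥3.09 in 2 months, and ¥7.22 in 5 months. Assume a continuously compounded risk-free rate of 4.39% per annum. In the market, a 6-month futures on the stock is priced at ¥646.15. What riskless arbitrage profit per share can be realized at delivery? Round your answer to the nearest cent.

¥21.52 per share

PV(dividends) I = 19.45·e^(−0.0439·1/12) + 3.09·e^(−0.0439·2/12) + 7.22·e^(−0.0439·5/12) = 29.5356
Fair futures F* = (S − I)·e^(rT) = (682.71 − 29.5356)·e^0.021950 = 653.1744 × 1.022193 = 667.6703
Market ¥646.15 < fair 667.6703: forward underpriced → reverse cash-and-carry (short the stock, invest proceeds at r, pay the dividends, go long the forward).
Profit at T = |F_mkt − F*| = |646.15 − 667.6703| = ¥21.52 per share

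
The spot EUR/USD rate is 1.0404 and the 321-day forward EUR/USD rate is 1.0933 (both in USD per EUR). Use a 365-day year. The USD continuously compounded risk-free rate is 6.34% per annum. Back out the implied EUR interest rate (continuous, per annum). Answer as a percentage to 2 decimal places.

F = S·e^((r_USD − r_EUR)T) ⇒ r_EUR = r_USD − ln(F/S)/T
ln(1.0933/1.0404) = 0.049595; /(321/365) = 0.056393
r_EUR = 0.0634 − 0.056393 = 0.007007
r_EUR = 0.70%

0.70%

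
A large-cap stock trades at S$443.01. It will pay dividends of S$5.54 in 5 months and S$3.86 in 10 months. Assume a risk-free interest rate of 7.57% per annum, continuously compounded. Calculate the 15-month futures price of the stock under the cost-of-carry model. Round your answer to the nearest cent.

S$477.09

PV(dividends) I = 5.54·e^(−0.0757·5/12) + 3.86·e^(−0.0757·10/12)
I = 5.3680 + 3.6240 = 8.9920
F = (S − I)·e^(rT) = (443.01 − 8.9920) · e^(0.0757·15/12)
= 434.0180 · e^0.094625 = 434.0180 × 1.099247 = S$477.09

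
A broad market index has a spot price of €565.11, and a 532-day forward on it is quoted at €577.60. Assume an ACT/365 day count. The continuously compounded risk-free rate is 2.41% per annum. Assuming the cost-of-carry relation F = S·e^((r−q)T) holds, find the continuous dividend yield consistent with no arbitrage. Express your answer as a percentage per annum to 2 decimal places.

From F = S·e^((r−q)T): (r − q) = ln(F/S)/T
ln(577.60/565.11) = ln(1.022102) = 0.021861
(r − q) = 0.021861 / (532/365) = 0.014999
q = r − ln(F/S)/T = 0.0241 − 0.014999 = 0.009101
q = 0.91%

0.91%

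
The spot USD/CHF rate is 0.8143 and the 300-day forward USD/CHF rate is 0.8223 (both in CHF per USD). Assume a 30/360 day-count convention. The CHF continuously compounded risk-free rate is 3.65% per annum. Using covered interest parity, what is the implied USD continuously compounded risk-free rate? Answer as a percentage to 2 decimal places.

F = S·e^((r_CHF − r_USD)T) ⇒ r_USD = r_CHF − ln(F/S)/T
ln(0.8223/0.8143) = 0.009776; /(300/360) = 0.011731
r_USD = 0.0365 − 0.011731 = 0.024769
r_USD = 2.48%

2.48%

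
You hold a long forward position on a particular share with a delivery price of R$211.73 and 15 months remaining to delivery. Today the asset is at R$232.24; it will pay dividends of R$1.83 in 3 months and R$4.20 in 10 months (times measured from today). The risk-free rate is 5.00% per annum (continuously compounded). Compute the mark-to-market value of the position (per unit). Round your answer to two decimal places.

R$27.50

PV(remaining dividends) I = 1.83·e^(−0.0500·3/12) + 4.20·e^(−0.0500·10/12) = 5.8359
Current forward F = (S − I)·e^(rT) = (232.24 − 5.8359)·e^(0.0500·15/12) = 226.4041 × 1.064494 = 241.0058
Value (long) = (F − K)·e^(−rT) = (241.0058 − 211.73) × 0.939413 = 27.5021
Value = R$27.50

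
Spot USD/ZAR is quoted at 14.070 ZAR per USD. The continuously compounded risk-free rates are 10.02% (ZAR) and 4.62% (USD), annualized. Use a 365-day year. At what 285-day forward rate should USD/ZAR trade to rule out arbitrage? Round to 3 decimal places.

F = S·e^((r_ZAR − r_USD)T) = 14.070 · e^((0.1002 − 0.0462) × 285/365)
= 14.070 · e^0.042164 = 14.070 × 1.043066
F = 14.676 ZAR per USD

14.676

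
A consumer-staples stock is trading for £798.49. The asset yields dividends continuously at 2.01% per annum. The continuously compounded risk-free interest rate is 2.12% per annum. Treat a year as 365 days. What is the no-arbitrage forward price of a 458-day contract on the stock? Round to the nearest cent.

F = S·e^((r − q)T) = 798.49 · e^((0.0212 − 0.0201) × 458/365)
= 798.49 · e^0.001380 = 798.49 × 1.001381
F = £799.59

£799.59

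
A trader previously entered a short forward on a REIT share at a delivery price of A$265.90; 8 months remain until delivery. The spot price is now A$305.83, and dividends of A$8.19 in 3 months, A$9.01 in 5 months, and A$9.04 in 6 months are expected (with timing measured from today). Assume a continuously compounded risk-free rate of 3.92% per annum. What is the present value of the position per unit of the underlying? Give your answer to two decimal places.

-A$20.95

PV(remaining dividends) I = 8.19·e^(−0.0392·3/12) + 9.01·e^(−0.0392·5/12) + 9.04·e^(−0.0392·6/12) = 25.8387
Current forward F = (S − I)·e^(rT) = (305.83 − 25.8387)·e^(0.0392·8/12) = 279.9913 × 1.026478 = 287.4049
Value (long) = (F − K)·e^(−rT) = (287.4049 − 265.90) × 0.974205 = 20.9502
Short position value = −(long value) = -A$20.95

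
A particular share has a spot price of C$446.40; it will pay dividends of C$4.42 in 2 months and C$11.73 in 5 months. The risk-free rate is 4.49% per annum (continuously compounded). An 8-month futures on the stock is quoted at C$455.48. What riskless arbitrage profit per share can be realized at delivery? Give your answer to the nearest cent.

C$11.90 per share

PV(dividends) I = 4.42·e^(−0.0449·2/12) + 11.73·e^(−0.0449·5/12) = 15.8996
Fair futures F* = (S − I)·e^(rT) = (446.40 − 15.8996)·e^0.029933 = 430.5004 × 1.030385 = 443.5812
Market C$455.48 > fair 443.5812: forward overpriced → cash-and-carry (borrow at r, buy the stock and collect the dividends, short the forward).
Profit at T = |F_mkt − F*| = |455.48 − 443.5812| = C$11.90 per share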